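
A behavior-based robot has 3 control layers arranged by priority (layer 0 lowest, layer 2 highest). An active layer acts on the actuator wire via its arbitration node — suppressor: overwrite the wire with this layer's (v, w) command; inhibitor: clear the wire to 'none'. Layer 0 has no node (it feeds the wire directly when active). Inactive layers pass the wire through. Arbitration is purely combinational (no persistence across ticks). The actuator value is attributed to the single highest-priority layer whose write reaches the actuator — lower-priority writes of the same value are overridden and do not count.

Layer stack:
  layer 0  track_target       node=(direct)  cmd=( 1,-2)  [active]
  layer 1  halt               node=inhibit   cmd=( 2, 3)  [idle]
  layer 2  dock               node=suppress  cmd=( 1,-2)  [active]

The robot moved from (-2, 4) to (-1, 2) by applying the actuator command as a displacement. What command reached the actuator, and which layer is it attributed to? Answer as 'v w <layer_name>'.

1 -2 dock

displacement = (-1, 2) − (-2, 4) = (1, -2)
[0] track_target on; wire := (1, -2)
[1] halt off; pass (1, -2)
[2] dock on (suppress); wire := (1, -2)
output (1, -2) — from layer 2 (dock)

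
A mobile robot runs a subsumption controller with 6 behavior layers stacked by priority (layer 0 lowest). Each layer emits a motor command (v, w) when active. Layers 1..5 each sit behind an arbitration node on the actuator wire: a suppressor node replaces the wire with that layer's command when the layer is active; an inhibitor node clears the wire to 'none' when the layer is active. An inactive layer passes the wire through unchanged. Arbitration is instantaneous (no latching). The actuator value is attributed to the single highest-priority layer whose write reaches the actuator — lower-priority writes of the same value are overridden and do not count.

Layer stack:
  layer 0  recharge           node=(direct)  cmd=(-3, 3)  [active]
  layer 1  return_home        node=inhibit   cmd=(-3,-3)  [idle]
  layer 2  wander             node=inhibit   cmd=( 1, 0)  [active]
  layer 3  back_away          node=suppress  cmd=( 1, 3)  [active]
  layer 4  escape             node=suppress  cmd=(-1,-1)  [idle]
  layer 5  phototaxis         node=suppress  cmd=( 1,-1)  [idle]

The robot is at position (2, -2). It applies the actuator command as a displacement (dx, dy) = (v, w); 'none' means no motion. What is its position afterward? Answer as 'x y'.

3 1

[0] recharge on; wire := (-3, 3)
[1] return_home off; pass (-3, 3)
[2] wander on (inhibit); wire := none
[3] back_away on (suppress); wire := (1, 3)
[4] escape off; pass (1, 3)
[5] phototaxis off; pass (1, 3)
output (1, 3)
position: (2, -2) + (1, 3) = (3, 1)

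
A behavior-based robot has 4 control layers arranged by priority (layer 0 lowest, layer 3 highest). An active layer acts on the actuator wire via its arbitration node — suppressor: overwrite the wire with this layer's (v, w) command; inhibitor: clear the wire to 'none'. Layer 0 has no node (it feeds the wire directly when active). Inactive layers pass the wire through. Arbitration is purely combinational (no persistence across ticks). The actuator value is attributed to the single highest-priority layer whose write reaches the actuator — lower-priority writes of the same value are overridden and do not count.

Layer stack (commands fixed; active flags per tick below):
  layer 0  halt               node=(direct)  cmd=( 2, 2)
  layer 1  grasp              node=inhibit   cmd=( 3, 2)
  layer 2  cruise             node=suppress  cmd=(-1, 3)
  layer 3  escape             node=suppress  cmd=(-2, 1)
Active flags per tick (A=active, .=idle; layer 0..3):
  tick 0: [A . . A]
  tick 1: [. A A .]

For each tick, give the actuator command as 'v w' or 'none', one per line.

tick 0:
  [0] halt on; wire := (2, 2)
  [1] grasp off; pass (2, 2)
  [2] cruise off; pass (2, 2)
  [3] escape on (suppress); wire := (-2, 1)
  output (-2, 1)
tick 1:
  [0] halt off; wire := none
  [1] grasp on (inhibit); wire := none
  [2] cruise on (suppress); wire := (-1, 3)
  [3] escape off; pass (-1, 3)
  output (-1, 3)

-2 1
-1 3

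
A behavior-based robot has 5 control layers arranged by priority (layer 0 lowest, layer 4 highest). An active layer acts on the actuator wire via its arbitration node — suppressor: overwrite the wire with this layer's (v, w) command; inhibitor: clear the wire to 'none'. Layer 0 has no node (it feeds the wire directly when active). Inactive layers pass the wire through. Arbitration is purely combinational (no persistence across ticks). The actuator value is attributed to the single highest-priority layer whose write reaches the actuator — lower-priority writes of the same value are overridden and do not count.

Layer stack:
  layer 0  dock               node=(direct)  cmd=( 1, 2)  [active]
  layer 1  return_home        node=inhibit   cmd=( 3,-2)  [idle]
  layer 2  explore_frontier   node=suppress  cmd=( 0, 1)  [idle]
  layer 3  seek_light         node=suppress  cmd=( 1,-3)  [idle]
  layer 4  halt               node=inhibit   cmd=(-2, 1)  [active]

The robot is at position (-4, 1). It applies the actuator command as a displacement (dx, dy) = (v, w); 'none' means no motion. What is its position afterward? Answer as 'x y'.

-4 1

L0 dock: active, feeds wire = (1, 2)
L1 return_home: idle → wire stays (1, 2)
L2 explore_frontier: idle → wire stays (1, 2)
L3 seek_light: idle → wire stays (1, 2)
L4 halt: active, inhibitor → wire = none
actuator = none
position: (-4, 1) + none = (-4, 1)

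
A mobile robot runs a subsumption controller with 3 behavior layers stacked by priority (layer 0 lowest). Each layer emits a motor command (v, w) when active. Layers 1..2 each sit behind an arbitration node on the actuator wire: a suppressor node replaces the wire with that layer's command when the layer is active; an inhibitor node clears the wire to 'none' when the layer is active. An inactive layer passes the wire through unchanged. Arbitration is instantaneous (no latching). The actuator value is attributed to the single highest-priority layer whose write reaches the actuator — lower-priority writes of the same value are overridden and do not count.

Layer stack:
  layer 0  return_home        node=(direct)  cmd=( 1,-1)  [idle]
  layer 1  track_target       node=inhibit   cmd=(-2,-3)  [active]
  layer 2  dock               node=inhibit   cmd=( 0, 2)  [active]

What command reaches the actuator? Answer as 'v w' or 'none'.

none

L0 return_home: idle → wire = none
L1 track_target: active, inhibitor → wire = none
L2 dock: active, inhibitor → wire = none
actuator = none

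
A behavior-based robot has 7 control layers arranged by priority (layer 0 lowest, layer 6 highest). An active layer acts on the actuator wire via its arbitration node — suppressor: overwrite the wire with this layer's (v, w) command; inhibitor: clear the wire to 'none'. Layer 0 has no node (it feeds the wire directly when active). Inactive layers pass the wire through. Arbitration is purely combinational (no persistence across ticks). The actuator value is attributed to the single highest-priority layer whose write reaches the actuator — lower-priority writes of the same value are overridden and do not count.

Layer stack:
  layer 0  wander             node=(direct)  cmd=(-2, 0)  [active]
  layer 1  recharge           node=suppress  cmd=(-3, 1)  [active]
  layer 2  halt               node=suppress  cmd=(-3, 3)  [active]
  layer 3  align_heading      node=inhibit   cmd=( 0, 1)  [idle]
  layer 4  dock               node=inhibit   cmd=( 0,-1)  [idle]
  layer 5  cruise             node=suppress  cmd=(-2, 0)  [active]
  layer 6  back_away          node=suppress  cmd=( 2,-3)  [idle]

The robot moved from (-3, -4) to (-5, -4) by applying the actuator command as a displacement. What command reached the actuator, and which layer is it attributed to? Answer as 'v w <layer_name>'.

displacement = (-5, -4) − (-3, -4) = (-2, 0)
L0 wander: active, feeds wire = (-2, 0)
L1 recharge: active, suppressor → wire = (-3, 1)
L2 halt: active, suppressor → wire = (-3, 3)
L3 align_heading: idle → wire stays (-3, 3)
L4 dock: idle → wire stays (-3, 3)
L5 cruise: active, suppressor → wire = (-2, 0)
L6 back_away: idle → wire stays (-2, 0)
actuator = (-2, 0) — from layer 5 (cruise)

-2 0 cruise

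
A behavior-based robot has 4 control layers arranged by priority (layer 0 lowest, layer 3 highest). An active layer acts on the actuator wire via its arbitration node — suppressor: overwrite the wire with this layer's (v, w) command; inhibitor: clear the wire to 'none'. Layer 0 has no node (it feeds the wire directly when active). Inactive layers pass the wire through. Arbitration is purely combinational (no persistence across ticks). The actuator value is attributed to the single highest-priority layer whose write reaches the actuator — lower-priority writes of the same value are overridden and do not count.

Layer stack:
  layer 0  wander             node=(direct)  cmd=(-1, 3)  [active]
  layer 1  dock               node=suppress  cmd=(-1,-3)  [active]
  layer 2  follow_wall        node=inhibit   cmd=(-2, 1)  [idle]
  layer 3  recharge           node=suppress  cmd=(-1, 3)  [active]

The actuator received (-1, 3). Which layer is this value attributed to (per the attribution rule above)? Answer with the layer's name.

recharge

[0] wander on; wire := (-1, 3)
[1] dock on (suppress); wire := (-1, -3)
[2] follow_wall off; pass (-1, -3)
[3] recharge on (suppress); wire := (-1, 3)
output (-1, 3)
last writer: layer 3 = recharge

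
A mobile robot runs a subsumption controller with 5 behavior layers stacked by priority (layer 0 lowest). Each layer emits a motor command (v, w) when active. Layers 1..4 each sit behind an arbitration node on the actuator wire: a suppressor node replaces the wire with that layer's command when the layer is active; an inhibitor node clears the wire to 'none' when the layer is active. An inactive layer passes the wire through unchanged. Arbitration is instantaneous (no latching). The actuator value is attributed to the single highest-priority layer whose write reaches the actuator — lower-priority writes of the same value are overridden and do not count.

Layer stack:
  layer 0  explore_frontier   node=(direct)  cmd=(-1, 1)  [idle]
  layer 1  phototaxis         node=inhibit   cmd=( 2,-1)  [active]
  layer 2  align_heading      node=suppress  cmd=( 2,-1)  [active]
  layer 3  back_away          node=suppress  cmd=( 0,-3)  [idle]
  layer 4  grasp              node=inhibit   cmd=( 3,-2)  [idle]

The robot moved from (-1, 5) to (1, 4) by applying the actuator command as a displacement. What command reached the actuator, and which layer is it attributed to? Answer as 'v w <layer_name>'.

2 -1 align_heading

displacement = (1, 4) − (-1, 5) = (2, -1)
layer 0 (explore_frontier) idle — none
layer 1 (phototaxis) active — inhibits: none
layer 2 (align_heading) active — suppresses: (2, -1)
layer 3 (back_away) idle — unchanged: (2, -1)
layer 4 (grasp) idle — unchanged: (2, -1)
→ actuator (2, -1) — from layer 2 (align_heading)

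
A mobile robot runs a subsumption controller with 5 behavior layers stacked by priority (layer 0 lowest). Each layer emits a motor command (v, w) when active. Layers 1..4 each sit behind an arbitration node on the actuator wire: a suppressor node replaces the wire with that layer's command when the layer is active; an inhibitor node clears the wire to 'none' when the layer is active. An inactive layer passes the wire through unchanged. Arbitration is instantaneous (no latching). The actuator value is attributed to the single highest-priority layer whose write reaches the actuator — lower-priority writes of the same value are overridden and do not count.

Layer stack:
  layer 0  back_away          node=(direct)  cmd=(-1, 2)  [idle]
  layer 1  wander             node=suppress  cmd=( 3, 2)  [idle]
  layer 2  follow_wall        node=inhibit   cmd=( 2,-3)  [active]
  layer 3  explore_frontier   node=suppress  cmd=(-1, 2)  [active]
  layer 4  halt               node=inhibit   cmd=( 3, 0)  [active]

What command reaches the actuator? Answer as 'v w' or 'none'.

none

L0 back_away: idle → wire = none
L1 wander: idle → wire stays none
L2 follow_wall: active, inhibitor → wire = none
L3 explore_frontier: active, suppressor → wire = (-1, 2)
L4 halt: active, inhibitor → wire = none
actuator = none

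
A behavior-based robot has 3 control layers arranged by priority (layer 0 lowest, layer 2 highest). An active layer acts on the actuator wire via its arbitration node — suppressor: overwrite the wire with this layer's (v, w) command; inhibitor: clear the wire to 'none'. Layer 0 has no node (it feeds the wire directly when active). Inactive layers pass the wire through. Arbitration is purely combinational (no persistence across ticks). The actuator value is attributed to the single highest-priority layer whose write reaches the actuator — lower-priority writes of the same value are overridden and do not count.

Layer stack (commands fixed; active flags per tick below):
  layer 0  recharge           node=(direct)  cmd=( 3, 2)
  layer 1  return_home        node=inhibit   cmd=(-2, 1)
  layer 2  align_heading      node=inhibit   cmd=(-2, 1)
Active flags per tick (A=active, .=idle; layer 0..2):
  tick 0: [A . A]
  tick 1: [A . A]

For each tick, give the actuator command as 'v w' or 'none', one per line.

tick 0:
  layer 0 (recharge) active — direct: (3, 2)
  layer 1 (return_home) idle — unchanged: (3, 2)
  layer 2 (align_heading) active — inhibits: none
  → actuator none
tick 1:
  layer 0 (recharge) active — direct: (3, 2)
  layer 1 (return_home) idle — unchanged: (3, 2)
  layer 2 (align_heading) active — inhibits: none
  → actuator none

none
none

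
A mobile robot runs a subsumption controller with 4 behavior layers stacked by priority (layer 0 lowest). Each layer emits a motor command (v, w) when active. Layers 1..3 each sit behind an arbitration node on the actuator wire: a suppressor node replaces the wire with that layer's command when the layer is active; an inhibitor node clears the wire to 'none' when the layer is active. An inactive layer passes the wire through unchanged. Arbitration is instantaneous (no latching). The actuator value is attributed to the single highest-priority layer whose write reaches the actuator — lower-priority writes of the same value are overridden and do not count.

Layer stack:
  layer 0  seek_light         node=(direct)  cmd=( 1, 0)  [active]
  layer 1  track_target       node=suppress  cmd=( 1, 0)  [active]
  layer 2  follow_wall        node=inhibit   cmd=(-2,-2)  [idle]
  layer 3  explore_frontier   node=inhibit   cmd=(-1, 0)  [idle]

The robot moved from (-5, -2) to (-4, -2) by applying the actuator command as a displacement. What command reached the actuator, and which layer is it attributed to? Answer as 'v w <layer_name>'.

displacement = (-4, -2) − (-5, -2) = (1, 0)
[0] seek_light on; wire := (1, 0)
[1] track_target on (suppress); wire := (1, 0)
[2] follow_wall off; pass (1, 0)
[3] explore_frontier off; pass (1, 0)
output (1, 0) — from layer 1 (track_target)

1 0 track_target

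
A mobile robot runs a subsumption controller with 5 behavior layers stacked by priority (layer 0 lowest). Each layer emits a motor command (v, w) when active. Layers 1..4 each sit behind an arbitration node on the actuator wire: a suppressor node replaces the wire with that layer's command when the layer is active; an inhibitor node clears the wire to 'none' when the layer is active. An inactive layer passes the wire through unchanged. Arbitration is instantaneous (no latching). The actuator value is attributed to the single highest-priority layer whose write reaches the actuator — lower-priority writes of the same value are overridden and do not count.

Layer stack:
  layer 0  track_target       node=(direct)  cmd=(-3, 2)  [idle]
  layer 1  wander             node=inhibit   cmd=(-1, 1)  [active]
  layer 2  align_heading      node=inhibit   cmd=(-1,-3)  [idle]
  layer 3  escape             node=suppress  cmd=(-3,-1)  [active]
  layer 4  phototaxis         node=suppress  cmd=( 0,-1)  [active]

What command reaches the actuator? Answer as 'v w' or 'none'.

layer 0 (track_target) idle — none
layer 1 (wander) active — inhibits: none
layer 2 (align_heading) idle — unchanged: none
layer 3 (escape) active — suppresses: (-3, -1)
layer 4 (phototaxis) active — suppresses: (0, -1)
→ actuator (0, -1)

0 -1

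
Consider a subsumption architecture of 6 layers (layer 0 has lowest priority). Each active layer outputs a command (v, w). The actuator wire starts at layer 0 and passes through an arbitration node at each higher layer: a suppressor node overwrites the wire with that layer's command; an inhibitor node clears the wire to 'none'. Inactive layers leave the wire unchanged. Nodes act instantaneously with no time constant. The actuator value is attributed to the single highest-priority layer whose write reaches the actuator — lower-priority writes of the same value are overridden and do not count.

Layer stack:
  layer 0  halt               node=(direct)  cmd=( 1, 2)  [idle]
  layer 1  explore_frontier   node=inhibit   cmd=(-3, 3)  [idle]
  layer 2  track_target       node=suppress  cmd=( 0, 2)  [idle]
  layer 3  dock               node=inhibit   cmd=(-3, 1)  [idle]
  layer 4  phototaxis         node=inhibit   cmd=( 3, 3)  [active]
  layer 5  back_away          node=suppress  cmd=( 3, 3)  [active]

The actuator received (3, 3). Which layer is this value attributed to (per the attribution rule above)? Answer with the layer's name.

L0 halt: idle → wire = none
L1 explore_frontier: idle → wire stays none
L2 track_target: idle → wire stays none
L3 dock: idle → wire stays none
L4 phototaxis: active, inhibitor → wire = none
L5 back_away: active, suppressor → wire = (3, 3)
actuator = (3, 3)
last writer: layer 5 = back_away

back_away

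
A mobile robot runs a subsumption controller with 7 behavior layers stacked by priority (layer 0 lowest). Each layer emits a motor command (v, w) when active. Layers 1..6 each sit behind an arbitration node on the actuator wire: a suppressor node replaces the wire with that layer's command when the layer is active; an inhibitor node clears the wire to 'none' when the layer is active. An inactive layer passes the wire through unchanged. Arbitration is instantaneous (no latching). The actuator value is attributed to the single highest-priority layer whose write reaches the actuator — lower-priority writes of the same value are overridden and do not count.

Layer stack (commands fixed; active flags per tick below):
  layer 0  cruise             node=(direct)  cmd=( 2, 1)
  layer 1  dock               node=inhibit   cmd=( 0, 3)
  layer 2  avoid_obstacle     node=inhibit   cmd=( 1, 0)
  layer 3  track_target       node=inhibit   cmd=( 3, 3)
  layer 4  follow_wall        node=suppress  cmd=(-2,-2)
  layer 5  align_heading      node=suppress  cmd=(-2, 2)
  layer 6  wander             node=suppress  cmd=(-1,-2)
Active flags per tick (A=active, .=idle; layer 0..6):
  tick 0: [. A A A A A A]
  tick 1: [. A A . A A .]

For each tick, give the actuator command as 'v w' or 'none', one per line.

-1 -2
-2 2

tick 0:
  layer 0 (cruise) idle — none
  layer 1 (dock) active — inhibits: none
  layer 2 (avoid_obstacle) active — inhibits: none
  layer 3 (track_target) active — inhibits: none
  layer 4 (follow_wall) active — suppresses: (-2, -2)
  layer 5 (align_heading) active — suppresses: (-2, 2)
  layer 6 (wander) active — suppresses: (-1, -2)
  → actuator (-1, -2)
tick 1:
  layer 0 (cruise) idle — none
  layer 1 (dock) active — inhibits: none
  layer 2 (avoid_obstacle) active — inhibits: none
  layer 3 (track_target) idle — unchanged: none
  layer 4 (follow_wall) active — suppresses: (-2, -2)
  layer 5 (align_heading) active — suppresses: (-2, 2)
  layer 6 (wander) idle — unchanged: (-2, 2)
  → actuator (-2, 2)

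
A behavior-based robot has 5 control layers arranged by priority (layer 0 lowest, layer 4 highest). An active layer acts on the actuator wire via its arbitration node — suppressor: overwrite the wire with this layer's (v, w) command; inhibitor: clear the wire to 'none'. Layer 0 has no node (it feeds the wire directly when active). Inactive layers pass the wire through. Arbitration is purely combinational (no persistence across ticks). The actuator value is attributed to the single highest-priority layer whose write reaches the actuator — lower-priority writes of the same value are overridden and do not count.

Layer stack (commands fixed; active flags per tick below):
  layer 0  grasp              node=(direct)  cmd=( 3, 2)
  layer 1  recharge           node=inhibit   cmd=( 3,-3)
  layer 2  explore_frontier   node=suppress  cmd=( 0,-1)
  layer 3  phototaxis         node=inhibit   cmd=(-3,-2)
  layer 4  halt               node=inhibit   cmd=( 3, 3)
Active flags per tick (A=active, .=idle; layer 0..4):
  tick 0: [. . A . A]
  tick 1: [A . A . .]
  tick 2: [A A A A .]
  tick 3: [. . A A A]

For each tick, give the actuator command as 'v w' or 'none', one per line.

none
0 -1
none
none

tick 0:
  L0 grasp: idle → wire = none
  L1 recharge: idle → wire stays none
  L2 explore_frontier: active, suppressor → wire = (0, -1)
  L3 phototaxis: idle → wire stays (0, -1)
  L4 halt: active, inhibitor → wire = none
  actuator = none
tick 1:
  L0 grasp: active, feeds wire = (3, 2)
  L1 recharge: idle → wire stays (3, 2)
  L2 explore_frontier: active, suppressor → wire = (0, -1)
  L3 phototaxis: idle → wire stays (0, -1)
  L4 halt: idle → wire stays (0, -1)
  actuator = (0, -1)
tick 2:
  L0 grasp: active, feeds wire = (3, 2)
  L1 recharge: active, inhibitor → wire = none
  L2 explore_frontier: active, suppressor → wire = (0, -1)
  L3 phototaxis: active, inhibitor → wire = none
  L4 halt: idle → wire stays none
  actuator = none
tick 3:
  L0 grasp: idle → wire = none
  L1 recharge: idle → wire stays none
  L2 explore_frontier: active, suppressor → wire = (0, -1)
  L3 phototaxis: active, inhibitor → wire = none
  L4 halt: active, inhibitor → wire = none
  actuator = none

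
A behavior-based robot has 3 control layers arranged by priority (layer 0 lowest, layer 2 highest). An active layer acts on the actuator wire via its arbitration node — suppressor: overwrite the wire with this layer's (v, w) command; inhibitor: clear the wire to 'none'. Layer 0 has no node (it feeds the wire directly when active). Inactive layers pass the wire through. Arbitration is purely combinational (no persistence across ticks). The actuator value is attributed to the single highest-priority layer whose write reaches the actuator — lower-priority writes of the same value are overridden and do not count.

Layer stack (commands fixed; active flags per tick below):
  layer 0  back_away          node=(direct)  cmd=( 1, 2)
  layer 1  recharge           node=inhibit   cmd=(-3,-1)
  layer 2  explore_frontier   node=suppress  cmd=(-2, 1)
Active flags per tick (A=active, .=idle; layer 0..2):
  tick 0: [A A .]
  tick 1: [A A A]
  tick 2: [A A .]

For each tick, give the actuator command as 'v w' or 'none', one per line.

none
-2 1
none

tick 0:
  L0 back_away: active, feeds wire = (1, 2)
  L1 recharge: active, inhibitor → wire = none
  L2 explore_frontier: idle → wire stays none
  actuator = none
tick 1:
  L0 back_away: active, feeds wire = (1, 2)
  L1 recharge: active, inhibitor → wire = none
  L2 explore_frontier: active, suppressor → wire = (-2, 1)
  actuator = (-2, 1)
tick 2:
  L0 back_away: active, feeds wire = (1, 2)
  L1 recharge: active, inhibitor → wire = none
  L2 explore_frontier: idle → wire stays none
  actuator = none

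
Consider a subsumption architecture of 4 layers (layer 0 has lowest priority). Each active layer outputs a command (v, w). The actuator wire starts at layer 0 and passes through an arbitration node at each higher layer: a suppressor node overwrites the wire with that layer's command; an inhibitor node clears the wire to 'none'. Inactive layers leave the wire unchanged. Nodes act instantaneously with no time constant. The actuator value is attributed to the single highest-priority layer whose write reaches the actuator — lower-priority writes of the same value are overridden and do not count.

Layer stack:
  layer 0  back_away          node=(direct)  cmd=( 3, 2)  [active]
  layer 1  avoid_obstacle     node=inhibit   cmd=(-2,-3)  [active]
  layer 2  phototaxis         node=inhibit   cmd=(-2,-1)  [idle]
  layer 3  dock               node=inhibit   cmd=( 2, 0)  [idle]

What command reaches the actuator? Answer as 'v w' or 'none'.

L0 back_away: active, feeds wire = (3, 2)
L1 avoid_obstacle: active, inhibitor → wire = none
L2 phototaxis: idle → wire stays none
L3 dock: idle → wire stays none
actuator = none

none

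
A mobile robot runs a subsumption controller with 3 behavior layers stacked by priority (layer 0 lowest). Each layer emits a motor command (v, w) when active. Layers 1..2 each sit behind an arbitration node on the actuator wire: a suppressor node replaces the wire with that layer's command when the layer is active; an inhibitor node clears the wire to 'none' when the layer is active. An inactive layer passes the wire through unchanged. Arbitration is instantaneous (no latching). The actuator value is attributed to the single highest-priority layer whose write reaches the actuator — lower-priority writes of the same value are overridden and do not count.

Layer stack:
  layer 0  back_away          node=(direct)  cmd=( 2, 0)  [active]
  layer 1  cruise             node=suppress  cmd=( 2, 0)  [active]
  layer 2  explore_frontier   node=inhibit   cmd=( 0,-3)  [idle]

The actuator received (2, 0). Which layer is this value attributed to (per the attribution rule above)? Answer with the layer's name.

[0] back_away on; wire := (2, 0)
[1] cruise on (suppress); wire := (2, 0)
[2] explore_frontier off; pass (2, 0)
output (2, 0)
last writer: layer 1 = cruise

cruise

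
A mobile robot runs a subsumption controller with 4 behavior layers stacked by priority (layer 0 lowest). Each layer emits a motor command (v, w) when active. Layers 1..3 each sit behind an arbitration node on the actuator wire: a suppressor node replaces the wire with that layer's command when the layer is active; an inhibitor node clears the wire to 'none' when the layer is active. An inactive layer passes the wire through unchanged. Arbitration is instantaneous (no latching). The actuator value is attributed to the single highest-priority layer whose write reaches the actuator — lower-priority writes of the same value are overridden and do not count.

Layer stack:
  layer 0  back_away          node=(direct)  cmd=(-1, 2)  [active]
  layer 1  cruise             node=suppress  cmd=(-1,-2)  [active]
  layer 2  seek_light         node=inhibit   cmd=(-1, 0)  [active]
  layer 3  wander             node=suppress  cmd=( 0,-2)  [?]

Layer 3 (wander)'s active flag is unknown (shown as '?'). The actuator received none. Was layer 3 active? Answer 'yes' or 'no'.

no

If layer 3 is active=yes:
  actuator would be (0, -2)
If layer 3 is active=no:
  actuator would be none
Observed none, so layer 3 was idle.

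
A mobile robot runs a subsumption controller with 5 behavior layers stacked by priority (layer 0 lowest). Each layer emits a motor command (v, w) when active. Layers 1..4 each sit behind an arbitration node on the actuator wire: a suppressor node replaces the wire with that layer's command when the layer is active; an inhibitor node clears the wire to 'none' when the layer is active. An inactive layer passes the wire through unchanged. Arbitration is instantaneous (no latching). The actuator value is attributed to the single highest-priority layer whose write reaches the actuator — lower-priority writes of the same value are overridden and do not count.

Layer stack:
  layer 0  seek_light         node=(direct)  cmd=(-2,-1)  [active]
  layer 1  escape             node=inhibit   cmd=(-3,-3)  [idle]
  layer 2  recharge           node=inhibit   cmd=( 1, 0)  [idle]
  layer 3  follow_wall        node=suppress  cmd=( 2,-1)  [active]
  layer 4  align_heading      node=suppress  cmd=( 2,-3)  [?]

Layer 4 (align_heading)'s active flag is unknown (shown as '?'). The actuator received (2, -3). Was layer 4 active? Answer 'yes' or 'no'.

If layer 4 is active=yes:
  actuator would be (2, -3)
If layer 4 is active=no:
  actuator would be (2, -1)
Observed (2, -3), so layer 4 was active.

yes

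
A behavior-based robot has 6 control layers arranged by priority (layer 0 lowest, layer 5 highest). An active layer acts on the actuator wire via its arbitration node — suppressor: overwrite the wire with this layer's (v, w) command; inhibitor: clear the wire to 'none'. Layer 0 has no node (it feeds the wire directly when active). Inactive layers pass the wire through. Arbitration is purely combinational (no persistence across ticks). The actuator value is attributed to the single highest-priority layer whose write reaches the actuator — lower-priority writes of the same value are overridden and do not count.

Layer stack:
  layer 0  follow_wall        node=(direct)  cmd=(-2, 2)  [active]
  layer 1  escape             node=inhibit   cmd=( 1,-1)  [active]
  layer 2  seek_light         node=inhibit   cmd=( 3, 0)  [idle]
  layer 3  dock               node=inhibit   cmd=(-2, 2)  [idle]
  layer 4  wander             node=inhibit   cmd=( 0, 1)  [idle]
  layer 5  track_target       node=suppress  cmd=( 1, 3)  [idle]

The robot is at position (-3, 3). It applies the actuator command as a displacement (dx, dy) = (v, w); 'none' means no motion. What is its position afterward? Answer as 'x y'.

-3 3

layer 0 (follow_wall) active — direct: (-2, 2)
layer 1 (escape) active — inhibits: none
layer 2 (seek_light) idle — unchanged: none
layer 3 (dock) idle — unchanged: none
layer 4 (wander) idle — unchanged: none
layer 5 (track_target) idle — unchanged: none
→ actuator none
position: (-3, 3) + none = (-3, 3)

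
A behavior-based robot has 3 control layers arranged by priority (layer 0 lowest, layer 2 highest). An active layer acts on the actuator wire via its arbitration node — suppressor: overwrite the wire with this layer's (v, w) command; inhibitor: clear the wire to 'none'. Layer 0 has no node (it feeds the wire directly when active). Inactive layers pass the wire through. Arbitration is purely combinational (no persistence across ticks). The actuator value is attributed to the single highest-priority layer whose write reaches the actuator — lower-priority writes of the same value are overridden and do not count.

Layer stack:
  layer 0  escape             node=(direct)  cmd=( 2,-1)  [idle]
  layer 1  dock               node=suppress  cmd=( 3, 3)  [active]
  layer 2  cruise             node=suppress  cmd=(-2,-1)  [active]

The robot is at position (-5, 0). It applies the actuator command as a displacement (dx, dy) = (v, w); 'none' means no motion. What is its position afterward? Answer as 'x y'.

-7 -1

[0] escape off; wire := none
[1] dock on (suppress); wire := (3, 3)
[2] cruise on (suppress); wire := (-2, -1)
output (-2, -1)
position: (-5, 0) + (-2, -1) = (-7, -1)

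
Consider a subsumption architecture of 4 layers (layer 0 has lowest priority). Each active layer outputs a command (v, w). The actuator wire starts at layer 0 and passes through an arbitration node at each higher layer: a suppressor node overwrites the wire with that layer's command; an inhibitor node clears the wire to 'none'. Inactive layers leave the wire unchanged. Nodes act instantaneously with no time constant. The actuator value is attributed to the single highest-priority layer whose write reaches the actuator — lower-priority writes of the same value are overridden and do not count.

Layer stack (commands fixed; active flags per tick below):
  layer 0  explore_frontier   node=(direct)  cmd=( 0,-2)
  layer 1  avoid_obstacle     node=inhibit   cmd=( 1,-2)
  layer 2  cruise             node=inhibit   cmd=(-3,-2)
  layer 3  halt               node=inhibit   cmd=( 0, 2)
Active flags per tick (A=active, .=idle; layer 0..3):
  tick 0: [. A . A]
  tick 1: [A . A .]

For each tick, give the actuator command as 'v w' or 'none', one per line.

none
none

tick 0:
  layer 0 (explore_frontier) idle — none
  layer 1 (avoid_obstacle) active — inhibits: none
  layer 2 (cruise) idle — unchanged: none
  layer 3 (halt) active — inhibits: none
  → actuator none
tick 1:
  layer 0 (explore_frontier) active — direct: (0, -2)
  layer 1 (avoid_obstacle) idle — unchanged: (0, -2)
  layer 2 (cruise) active — inhibits: none
  layer 3 (halt) idle — unchanged: none
  → actuator none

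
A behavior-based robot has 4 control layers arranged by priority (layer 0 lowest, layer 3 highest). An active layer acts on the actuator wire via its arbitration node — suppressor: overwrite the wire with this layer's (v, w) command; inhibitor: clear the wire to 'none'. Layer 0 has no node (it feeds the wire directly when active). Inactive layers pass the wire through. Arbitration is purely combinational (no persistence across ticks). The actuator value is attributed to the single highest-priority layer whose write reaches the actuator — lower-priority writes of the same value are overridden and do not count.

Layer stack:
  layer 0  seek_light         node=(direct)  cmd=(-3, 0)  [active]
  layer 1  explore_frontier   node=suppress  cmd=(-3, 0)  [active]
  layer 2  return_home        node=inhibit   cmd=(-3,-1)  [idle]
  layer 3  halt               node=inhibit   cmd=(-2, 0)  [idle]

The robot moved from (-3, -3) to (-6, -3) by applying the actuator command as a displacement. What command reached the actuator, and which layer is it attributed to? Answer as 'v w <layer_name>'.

-3 0 explore_frontier

displacement = (-6, -3) − (-3, -3) = (-3, 0)
layer 0 (seek_light) active — direct: (-3, 0)
layer 1 (explore_frontier) active — suppresses: (-3, 0)
layer 2 (return_home) idle — unchanged: (-3, 0)
layer 3 (halt) idle — unchanged: (-3, 0)
→ actuator (-3, 0) — from layer 1 (explore_frontier)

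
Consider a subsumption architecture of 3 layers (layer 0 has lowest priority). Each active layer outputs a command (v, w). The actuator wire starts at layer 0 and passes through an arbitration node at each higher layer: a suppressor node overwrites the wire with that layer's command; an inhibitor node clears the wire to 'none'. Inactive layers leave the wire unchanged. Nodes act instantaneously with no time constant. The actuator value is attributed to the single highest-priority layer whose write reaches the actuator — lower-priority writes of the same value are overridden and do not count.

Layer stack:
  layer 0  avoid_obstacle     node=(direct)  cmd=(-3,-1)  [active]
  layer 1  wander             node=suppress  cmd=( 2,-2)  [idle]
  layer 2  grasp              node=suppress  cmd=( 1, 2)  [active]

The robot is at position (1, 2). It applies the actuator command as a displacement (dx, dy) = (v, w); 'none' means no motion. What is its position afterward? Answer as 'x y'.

2 4

layer 0 (avoid_obstacle) active — direct: (-3, -1)
layer 1 (wander) idle — unchanged: (-3, -1)
layer 2 (grasp) active — suppresses: (1, 2)
→ actuator (1, 2)
position: (1, 2) + (1, 2) = (2, 4)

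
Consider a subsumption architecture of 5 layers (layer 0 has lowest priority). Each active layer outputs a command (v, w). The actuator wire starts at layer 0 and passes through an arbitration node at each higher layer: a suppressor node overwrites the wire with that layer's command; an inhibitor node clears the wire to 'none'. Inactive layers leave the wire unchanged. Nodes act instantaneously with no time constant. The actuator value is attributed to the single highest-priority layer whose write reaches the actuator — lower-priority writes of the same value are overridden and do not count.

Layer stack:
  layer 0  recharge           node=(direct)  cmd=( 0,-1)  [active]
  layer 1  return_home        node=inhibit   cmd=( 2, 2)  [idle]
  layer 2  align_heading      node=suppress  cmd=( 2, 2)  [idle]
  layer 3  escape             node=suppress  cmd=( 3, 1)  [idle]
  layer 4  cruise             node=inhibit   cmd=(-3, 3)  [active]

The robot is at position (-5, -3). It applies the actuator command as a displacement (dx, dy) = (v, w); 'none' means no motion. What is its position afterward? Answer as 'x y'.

-5 -3

[0] recharge on; wire := (0, -1)
[1] return_home off; pass (0, -1)
[2] align_heading off; pass (0, -1)
[3] escape off; pass (0, -1)
[4] cruise on (inhibit); wire := none
output none
position: (-5, -3) + none = (-5, -3)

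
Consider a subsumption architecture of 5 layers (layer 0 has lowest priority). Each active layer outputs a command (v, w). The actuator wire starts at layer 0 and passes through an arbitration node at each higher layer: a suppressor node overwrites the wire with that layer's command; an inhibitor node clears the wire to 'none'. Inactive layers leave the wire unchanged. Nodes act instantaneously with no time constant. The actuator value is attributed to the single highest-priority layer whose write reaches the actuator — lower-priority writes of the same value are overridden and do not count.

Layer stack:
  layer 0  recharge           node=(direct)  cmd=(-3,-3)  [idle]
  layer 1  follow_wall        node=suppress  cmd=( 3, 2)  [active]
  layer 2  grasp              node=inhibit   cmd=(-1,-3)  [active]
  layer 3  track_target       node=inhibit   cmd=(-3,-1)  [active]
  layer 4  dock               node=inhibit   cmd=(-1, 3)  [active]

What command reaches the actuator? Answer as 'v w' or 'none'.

none

layer 0 (recharge) idle — none
layer 1 (follow_wall) active — suppresses: (3, 2)
layer 2 (grasp) active — inhibits: none
layer 3 (track_target) active — inhibits: none
layer 4 (dock) active — inhibits: none
→ actuator none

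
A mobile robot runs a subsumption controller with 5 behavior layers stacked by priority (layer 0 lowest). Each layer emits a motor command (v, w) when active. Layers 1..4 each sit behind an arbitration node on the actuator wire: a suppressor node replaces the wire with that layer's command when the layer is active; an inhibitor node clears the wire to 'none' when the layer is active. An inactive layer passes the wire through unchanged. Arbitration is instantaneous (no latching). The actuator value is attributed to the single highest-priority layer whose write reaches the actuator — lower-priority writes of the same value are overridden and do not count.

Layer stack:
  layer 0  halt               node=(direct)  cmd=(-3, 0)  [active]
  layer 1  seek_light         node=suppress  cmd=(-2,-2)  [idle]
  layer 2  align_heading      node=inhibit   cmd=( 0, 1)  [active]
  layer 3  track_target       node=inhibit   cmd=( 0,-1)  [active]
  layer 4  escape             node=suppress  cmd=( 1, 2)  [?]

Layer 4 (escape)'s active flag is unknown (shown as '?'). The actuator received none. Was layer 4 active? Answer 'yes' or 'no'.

no

If layer 4 is active=yes:
  actuator would be (1, 2)
If layer 4 is active=no:
  actuator would be none
Observed none, so layer 4 was idle.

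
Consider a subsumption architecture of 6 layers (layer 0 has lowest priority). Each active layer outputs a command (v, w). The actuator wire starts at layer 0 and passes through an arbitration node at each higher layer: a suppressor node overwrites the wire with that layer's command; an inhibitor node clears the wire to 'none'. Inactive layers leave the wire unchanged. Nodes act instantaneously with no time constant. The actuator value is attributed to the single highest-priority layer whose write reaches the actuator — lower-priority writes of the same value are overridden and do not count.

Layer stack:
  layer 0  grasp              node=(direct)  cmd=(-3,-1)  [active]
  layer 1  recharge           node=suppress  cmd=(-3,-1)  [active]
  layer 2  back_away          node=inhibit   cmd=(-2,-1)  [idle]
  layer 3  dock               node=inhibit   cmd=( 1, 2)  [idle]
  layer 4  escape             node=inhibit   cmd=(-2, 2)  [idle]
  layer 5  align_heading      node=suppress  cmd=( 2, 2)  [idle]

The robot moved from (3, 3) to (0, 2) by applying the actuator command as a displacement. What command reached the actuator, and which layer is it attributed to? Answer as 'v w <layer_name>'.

displacement = (0, 2) − (3, 3) = (-3, -1)
layer 0 (grasp) active — direct: (-3, -1)
layer 1 (recharge) active — suppresses: (-3, -1)
layer 2 (back_away) idle — unchanged: (-3, -1)
layer 3 (dock) idle — unchanged: (-3, -1)
layer 4 (escape) idle — unchanged: (-3, -1)
layer 5 (align_heading) idle — unchanged: (-3, -1)
→ actuator (-3, -1) — from layer 1 (recharge)

-3 -1 recharge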